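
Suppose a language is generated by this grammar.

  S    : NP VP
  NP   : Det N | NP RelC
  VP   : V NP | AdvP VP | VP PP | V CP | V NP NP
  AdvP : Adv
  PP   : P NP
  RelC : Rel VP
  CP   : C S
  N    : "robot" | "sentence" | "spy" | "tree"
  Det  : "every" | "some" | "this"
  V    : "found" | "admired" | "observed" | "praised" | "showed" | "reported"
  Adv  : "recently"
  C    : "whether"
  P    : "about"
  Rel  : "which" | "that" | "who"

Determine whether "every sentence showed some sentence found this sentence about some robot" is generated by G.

For S → NP VP, the only prefix that parses as NP is 'every sentence', but the remainder 'showed some sentence found this sentence about some robot' is not a VP under these rules.

Ungrammatical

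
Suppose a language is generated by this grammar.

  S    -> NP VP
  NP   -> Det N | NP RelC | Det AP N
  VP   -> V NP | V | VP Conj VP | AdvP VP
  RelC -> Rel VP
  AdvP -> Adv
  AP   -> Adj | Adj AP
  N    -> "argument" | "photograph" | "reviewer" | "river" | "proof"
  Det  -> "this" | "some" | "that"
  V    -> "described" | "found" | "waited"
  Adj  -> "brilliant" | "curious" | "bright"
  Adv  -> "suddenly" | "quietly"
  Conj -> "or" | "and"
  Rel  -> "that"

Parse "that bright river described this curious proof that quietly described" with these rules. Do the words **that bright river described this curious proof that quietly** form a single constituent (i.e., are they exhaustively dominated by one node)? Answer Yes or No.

No

[S [NP [Det that] [AP [Adj bright]] [N river]] [VP [V described] [NP [NP [Det this] [AP [Adj curious]] [N proof]] [RelC [Rel that] [VP [AdvP [Adv quietly]] [VP [V described]]]]]]]
The smallest constituent containing 'that bright river described this curious proof that quietly' is the S spanning 'that bright river described this curious proof that quietly described'; no single node in the tree dominates exactly the given words.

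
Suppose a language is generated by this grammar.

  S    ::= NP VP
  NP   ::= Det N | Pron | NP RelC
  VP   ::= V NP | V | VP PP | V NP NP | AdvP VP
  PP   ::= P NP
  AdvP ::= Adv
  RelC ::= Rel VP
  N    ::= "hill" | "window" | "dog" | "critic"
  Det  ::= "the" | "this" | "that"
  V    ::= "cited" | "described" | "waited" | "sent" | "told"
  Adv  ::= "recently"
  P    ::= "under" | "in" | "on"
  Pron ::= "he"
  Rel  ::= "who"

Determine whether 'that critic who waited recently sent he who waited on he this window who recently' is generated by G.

For S → NP VP, every NP-prefix leaves a non-VP remainder: after 'that critic' the remainder is not a VP; after 'that critic who waited' the remainder is not a VP.

Ungrammatical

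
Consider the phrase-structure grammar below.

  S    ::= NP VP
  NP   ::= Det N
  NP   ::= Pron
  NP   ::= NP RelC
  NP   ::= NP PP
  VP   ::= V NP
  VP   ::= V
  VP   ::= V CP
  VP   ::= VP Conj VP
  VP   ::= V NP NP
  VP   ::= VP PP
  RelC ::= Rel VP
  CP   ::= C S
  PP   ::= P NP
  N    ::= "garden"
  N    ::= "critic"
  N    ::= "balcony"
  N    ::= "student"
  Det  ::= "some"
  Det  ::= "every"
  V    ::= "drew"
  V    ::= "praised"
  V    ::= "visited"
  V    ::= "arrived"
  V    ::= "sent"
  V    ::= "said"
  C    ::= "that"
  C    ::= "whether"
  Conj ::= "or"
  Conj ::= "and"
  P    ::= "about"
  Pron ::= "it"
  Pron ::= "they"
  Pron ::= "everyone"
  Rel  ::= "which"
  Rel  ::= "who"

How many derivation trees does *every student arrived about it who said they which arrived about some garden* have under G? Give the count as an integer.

8

Two of the 8 distinct bracketings:
[S [NP [Det every] [N student]] [VP [VP [V arrived]] [PP [P about] [NP [NP [Pron it]] [RelC [Rel who] [VP [V said] [NP [NP [Pron they]] [RelC [Rel which] [VP [VP [V arrived]] [PP [P about] [NP [Det some] [N garden]]]]]]]]]]]]
[S [NP [Det every] [N student]] [VP [VP [V arrived]] [PP [P about] [NP [NP [Pron it]] [RelC [Rel who] [VP [V said] [NP [NP [NP [Pron they]] [RelC [Rel which] [VP [V arrived]]]] [PP [P about] [NP [Det some] [N garden]]]]]]]]]]
The difference turns on whether NP → NP PP is used at the relevant span, versus an alternative expansion of NP.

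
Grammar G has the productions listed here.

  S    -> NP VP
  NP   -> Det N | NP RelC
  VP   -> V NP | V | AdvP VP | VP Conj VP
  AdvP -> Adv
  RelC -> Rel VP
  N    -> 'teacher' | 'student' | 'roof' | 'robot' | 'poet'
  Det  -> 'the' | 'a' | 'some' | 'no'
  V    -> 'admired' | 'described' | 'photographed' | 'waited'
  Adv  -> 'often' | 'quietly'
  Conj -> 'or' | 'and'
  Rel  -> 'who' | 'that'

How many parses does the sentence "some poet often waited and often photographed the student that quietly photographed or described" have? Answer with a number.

11

Two of the 11 distinct bracketings:
[S [NP [Det some] [N poet]] [VP [AdvP [Adv often]] [VP [VP [V waited]] [Conj and] [VP [AdvP [Adv often]] [VP [V photographed] [NP [NP [Det the] [N student]] [RelC [Rel that] [VP [AdvP [Adv quietly]] [VP [VP [V photographed]] [Conj or] [VP [V described]]]]]]]]]]]
[S [NP [Det some] [N poet]] [VP [AdvP [Adv often]] [VP [VP [V waited]] [Conj and] [VP [AdvP [Adv often]] [VP [V photographed] [NP [NP [Det the] [N student]] [RelC [Rel that] [VP [VP [AdvP [Adv quietly]] [VP [V photographed]]] [Conj or] [VP [V described]]]]]]]]]]
The trees differ in how a recursive rule is bracketed over the same span.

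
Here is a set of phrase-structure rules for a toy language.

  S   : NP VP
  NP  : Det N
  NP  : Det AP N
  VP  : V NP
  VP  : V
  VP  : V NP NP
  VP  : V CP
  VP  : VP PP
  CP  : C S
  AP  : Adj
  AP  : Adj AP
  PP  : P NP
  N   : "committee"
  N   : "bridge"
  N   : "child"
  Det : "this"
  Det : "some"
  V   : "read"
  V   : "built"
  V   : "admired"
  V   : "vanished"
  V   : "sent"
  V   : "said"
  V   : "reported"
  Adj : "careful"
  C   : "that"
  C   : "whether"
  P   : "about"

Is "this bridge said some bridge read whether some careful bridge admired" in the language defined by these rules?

For S → NP VP, the only prefix that parses as NP is 'this bridge', but the remainder 'said some bridge read whether some careful bridge admired' is not a VP under these rules.

Ungrammatical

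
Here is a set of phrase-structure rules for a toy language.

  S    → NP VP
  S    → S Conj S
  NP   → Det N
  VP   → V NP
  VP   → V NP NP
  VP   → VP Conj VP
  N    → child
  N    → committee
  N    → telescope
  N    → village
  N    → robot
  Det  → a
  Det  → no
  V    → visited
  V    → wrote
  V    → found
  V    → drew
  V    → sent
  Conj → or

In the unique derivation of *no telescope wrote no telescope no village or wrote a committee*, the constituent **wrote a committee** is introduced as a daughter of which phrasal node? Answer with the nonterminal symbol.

VP

[S [NP [Det no] [N telescope]] [VP [VP [V wrote] [NP [Det no] [N telescope]] [NP [Det no] [N village]]] [Conj or] [VP [V wrote] [NP [Det a] [N committee]]]]]
The span 'wrote a committee' is the VP node built by VP → V NP.
Its mother is the VP built by VP → VP Conj VP.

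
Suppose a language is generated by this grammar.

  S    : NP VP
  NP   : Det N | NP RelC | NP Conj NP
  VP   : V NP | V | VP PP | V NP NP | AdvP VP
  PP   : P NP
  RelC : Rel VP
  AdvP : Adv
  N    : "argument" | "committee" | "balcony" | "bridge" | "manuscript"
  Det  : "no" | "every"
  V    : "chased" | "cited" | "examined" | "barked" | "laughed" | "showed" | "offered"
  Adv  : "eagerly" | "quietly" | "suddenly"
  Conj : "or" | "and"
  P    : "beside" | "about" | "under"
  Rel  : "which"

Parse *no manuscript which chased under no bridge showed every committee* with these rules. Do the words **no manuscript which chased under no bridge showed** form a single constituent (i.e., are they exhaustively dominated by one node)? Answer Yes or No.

[S [NP [NP [Det no] [N manuscript]] [RelC [Rel which] [VP [VP [V chased]] [PP [P under] [NP [Det no] [N bridge]]]]]] [VP [V showed] [NP [Det every] [N committee]]]]
The smallest constituent containing 'no manuscript which chased under no bridge showed' is the S spanning 'no manuscript which chased under no bridge showed every committee'; no single node in the tree dominates exactly the given words.

No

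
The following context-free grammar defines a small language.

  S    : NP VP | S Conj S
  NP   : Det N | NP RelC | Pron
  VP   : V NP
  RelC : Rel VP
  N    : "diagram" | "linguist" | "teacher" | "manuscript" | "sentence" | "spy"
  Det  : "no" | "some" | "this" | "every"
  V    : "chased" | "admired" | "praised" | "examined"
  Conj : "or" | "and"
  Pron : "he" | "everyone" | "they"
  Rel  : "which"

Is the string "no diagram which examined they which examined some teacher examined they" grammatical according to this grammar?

[S [NP [NP [Det no] [N diagram]] [RelC [Rel which] [VP [V examined] [NP [NP [Pron they]] [RelC [Rel which] [VP [V examined] [NP [Det some] [N teacher]]]]]]]] [VP [V examined] [NP [Pron they]]]]
Each bracket corresponds to one application of a listed rule, so the string is derivable from S.

Grammatical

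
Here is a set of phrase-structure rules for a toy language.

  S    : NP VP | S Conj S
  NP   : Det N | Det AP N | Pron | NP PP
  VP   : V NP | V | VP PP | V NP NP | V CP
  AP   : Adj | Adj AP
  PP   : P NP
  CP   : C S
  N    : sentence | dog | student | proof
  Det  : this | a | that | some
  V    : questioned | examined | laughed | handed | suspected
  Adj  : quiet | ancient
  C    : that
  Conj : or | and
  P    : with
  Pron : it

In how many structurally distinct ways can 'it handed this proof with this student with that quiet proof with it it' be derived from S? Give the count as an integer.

Two of the 5 distinct bracketings:
[S [NP [Pron it]] [VP [V handed] [NP [NP [Det this] [N proof]] [PP [P with] [NP [NP [Det this] [N student]] [PP [P with] [NP [NP [Det that] [AP [Adj quiet]] [N proof]] [PP [P with] [NP [Pron it]]]]]]]] [NP [Pron it]]]]
[S [NP [Pron it]] [VP [V handed] [NP [NP [Det this] [N proof]] [PP [P with] [NP [NP [NP [Det this] [N student]] [PP [P with] [NP [Det that] [AP [Adj quiet]] [N proof]]]] [PP [P with] [NP [Pron it]]]]]] [NP [Pron it]]]]
The trees differ in how a recursive rule is bracketed over the same span.

5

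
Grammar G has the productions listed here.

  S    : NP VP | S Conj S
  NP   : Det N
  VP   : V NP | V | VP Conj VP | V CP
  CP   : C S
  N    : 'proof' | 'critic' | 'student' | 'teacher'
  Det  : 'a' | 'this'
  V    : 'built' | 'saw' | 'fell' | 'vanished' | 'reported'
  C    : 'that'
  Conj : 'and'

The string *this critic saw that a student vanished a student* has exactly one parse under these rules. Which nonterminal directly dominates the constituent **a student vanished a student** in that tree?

CP

S
  NP
    Det: this
    N: critic
  VP
    V: saw
    CP
      C: that
      S
        NP
          Det: a
          N: student
        VP
          V: vanished
          NP
            Det: a
            N: student
The span 'a student vanished a student' is the S node built by S → NP VP.
Its mother is the CP built by CP → C S.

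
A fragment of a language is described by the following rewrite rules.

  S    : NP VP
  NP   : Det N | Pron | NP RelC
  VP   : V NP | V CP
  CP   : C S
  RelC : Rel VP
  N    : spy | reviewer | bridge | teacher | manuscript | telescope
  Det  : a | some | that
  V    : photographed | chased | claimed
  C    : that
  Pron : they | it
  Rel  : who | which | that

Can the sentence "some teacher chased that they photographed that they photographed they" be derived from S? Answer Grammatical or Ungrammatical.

Grammatical

S
  NP
    Det: some
    N: teacher
  VP
    V: chased
    CP
      C: that
      S
        NP
          Pron: they
        VP
          V: photographed
          CP
            C: that
            S
              NP
                Pron: they
              VP
                V: photographed
                NP
                  Pron: they
Each bracket corresponds to one application of a listed rule, so the string is derivable from S.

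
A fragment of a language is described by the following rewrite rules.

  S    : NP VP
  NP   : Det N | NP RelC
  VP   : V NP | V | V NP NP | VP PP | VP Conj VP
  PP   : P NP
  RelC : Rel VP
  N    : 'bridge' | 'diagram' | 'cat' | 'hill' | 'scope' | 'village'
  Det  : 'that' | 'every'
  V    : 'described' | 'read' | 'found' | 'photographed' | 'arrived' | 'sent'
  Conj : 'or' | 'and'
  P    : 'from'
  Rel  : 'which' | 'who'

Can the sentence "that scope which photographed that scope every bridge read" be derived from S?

Grammatical

[S [NP [NP [Det that] [N scope]] [RelC [Rel which] [VP [V photographed] [NP [Det that] [N scope]] [NP [Det every] [N bridge]]]]] [VP [V read]]]
Every word is introduced by a lexical rule and the phrasal rules combine the resulting categories into a single S.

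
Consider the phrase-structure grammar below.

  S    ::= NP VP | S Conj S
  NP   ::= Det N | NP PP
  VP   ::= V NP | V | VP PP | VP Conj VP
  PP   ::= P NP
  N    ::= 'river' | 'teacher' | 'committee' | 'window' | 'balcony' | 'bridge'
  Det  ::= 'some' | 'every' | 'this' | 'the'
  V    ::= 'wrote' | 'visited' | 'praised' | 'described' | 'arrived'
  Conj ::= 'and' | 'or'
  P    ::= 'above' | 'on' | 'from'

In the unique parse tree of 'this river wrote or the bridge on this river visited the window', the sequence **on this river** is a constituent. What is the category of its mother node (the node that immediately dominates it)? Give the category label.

S
  S
    NP
      Det: this
      N: river
    VP
      V: wrote
  Conj: or
  S
    NP
      NP
        Det: the
        N: bridge
      PP
        P: on
        NP
          Det: this
          N: river
    VP
      V: visited
      NP
        Det: the
        N: window
The span 'on this river' is the PP node built by PP → P NP.
Its mother is the NP built by NP → NP PP.

NP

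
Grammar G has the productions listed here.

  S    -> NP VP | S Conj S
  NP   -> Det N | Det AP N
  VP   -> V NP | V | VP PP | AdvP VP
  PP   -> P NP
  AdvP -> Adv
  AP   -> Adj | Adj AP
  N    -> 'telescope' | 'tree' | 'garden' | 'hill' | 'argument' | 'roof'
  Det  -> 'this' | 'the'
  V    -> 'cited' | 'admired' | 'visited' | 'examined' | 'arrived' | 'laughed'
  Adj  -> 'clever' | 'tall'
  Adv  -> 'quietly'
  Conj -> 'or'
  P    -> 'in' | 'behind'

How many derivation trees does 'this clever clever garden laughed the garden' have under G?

[S [NP [Det this] [AP [Adj clever] [AP [Adj clever]]] [N garden]] [VP [V laughed] [NP [Det the] [N garden]]]]
No rule offers an alternative attachment or grouping for any span, so this is the only derivation.

1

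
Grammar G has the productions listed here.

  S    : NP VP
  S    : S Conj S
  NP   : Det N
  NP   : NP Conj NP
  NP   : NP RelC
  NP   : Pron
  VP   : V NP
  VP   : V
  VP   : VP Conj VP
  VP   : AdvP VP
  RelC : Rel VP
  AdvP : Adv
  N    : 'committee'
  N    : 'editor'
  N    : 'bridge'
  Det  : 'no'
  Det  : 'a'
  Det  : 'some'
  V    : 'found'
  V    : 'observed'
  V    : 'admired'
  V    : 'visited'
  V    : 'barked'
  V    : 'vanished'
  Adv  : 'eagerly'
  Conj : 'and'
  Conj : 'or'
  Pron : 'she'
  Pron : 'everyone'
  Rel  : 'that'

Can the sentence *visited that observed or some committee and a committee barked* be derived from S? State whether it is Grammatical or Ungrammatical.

Ungrammatical

For S → NP VP, no prefix of the string parses as an NP. The alternative S rule S → S Conj S likewise has no satisfying split.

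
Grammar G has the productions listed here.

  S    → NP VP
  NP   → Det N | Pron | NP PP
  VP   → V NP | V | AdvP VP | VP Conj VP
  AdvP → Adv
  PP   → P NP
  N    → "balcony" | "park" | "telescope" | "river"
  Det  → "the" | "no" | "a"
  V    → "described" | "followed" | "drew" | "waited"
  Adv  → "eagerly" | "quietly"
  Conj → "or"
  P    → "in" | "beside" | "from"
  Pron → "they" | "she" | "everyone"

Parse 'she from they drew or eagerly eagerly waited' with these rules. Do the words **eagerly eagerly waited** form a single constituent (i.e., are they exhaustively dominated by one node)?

[S [NP [NP [Pron she]] [PP [P from] [NP [Pron they]]]] [VP [VP [V drew]] [Conj or] [VP [AdvP [Adv eagerly]] [VP [AdvP [Adv eagerly]] [VP [V waited]]]]]]
The words 'eagerly eagerly waited' are exhaustively dominated by a single VP node (built by VP → AdvP VP), so they form a constituent.

Yes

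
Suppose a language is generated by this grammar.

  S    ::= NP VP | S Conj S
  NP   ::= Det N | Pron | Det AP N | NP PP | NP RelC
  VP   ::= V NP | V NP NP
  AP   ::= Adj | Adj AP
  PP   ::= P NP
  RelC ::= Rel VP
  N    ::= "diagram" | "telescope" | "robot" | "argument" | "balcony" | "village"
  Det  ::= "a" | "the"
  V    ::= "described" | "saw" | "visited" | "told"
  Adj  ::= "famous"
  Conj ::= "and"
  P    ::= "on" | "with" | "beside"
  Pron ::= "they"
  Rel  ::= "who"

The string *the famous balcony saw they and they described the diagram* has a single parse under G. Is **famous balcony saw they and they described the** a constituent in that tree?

[S [S [NP [Det the] [AP [Adj famous]] [N balcony]] [VP [V saw] [NP [Pron they]]]] [Conj and] [S [NP [Pron they]] [VP [V described] [NP [Det the] [N diagram]]]]]
The smallest constituent containing 'famous balcony saw they and they described the' is the S spanning 'the famous balcony saw they and they described the diagram'; no single node in the tree dominates exactly the given words.

No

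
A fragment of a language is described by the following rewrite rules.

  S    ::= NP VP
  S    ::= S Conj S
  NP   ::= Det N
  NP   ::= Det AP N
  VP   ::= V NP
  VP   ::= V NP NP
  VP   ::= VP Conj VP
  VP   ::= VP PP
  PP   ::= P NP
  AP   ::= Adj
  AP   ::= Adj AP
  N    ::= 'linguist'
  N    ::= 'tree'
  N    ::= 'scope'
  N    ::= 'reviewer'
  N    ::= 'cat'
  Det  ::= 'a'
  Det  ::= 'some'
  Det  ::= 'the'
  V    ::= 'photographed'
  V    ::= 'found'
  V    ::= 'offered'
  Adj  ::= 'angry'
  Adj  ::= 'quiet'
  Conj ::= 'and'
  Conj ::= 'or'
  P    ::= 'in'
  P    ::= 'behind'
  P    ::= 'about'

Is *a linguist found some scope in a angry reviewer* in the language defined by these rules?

S
  NP
    Det: a
    N: linguist
  VP
    VP
      V: found
      NP
        Det: some
        N: scope
    PP
      P: in
      NP
        Det: a
        AP
          Adj: angry
        N: reviewer
Each bracket corresponds to one application of a listed rule, so the string is derivable from S.

Grammatical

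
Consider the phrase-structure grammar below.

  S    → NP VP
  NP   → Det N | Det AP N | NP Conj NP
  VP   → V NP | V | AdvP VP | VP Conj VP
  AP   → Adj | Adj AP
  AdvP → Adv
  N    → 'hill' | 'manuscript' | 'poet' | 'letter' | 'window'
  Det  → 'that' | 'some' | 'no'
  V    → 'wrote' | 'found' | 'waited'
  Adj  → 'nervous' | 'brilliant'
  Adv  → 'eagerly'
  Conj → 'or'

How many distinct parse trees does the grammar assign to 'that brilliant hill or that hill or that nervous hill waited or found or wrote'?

4

Two of the 4 distinct bracketings:
[S [NP [NP [Det that] [AP [Adj brilliant]] [N hill]] [Conj or] [NP [NP [Det that] [N hill]] [Conj or] [NP [Det that] [AP [Adj nervous]] [N hill]]]] [VP [VP [V waited]] [Conj or] [VP [VP [V found]] [Conj or] [VP [V wrote]]]]]
[S [NP [NP [Det that] [AP [Adj brilliant]] [N hill]] [Conj or] [NP [NP [Det that] [N hill]] [Conj or] [NP [Det that] [AP [Adj nervous]] [N hill]]]] [VP [VP [VP [V waited]] [Conj or] [VP [V found]]] [Conj or] [VP [V wrote]]]]
The trees differ in how a recursive rule is bracketed over the same span.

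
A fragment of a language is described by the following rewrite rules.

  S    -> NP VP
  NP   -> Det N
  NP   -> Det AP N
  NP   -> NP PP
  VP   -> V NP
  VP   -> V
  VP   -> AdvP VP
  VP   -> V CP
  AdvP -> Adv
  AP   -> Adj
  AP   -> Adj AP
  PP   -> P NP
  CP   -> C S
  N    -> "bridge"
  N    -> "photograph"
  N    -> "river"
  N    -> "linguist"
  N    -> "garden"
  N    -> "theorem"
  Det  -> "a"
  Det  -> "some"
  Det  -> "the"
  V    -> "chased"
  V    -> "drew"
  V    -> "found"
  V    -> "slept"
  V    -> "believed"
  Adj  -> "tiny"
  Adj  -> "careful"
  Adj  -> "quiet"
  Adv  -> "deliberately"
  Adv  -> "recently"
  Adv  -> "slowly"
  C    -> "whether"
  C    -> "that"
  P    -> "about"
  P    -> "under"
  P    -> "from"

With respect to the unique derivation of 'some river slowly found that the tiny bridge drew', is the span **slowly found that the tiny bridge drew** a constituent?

[S [NP [Det some] [N river]] [VP [AdvP [Adv slowly]] [VP [V found] [CP [C that] [S [NP [Det the] [AP [Adj tiny]] [N bridge]] [VP [V drew]]]]]]]
The words 'slowly found that the tiny bridge drew' are exhaustively dominated by a single VP node (built by VP → AdvP VP), so they form a constituent.

Yes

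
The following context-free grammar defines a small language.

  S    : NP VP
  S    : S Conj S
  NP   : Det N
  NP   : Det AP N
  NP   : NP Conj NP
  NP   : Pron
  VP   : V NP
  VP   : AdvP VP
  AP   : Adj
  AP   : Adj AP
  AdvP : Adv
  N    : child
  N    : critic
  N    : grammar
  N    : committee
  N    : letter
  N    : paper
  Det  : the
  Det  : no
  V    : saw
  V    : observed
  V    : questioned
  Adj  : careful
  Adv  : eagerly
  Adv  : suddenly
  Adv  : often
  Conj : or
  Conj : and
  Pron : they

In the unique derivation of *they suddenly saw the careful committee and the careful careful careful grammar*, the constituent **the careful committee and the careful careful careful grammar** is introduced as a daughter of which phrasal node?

S
  NP
    Pron: they
  VP
    AdvP
      Adv: suddenly
    VP
      V: saw
      NP
        NP
          Det: the
          AP
            Adj: careful
          N: committee
        Conj: and
        NP
          Det: the
          AP
            Adj: careful
            AP
              Adj: careful
              AP
                Adj: careful
          N: grammar
The span 'the careful committee and the careful careful careful grammar' is the NP node built by NP → NP Conj NP.
Its mother is the VP built by VP → V NP.

VP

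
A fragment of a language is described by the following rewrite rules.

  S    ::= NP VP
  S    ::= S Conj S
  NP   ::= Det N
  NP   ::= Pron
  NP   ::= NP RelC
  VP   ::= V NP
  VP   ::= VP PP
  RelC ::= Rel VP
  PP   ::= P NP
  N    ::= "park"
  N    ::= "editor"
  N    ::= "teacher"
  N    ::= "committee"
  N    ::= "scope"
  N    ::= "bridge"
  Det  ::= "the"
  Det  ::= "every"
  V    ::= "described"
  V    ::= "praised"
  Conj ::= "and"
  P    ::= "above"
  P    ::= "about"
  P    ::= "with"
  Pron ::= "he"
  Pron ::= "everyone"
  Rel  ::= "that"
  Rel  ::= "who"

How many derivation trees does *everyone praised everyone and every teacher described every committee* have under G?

[S [S [NP [Pron everyone]] [VP [V praised] [NP [Pron everyone]]]] [Conj and] [S [NP [Det every] [N teacher]] [VP [V described] [NP [Det every] [N committee]]]]]
No rule offers an alternative attachment or grouping for any span, so this is the only derivation.

1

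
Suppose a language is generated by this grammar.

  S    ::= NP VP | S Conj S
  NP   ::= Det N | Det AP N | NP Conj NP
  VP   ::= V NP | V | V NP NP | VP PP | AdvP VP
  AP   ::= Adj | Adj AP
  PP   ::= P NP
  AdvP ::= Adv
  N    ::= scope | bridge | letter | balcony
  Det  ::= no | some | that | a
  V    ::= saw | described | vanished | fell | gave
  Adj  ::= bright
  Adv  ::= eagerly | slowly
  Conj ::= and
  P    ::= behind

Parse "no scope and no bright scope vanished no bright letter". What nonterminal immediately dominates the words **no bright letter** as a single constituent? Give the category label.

S
  NP
    NP
      Det: no
      N: scope
    Conj: and
    NP
      Det: no
      AP
        Adj: bright
      N: scope
  VP
    V: vanished
    NP
      Det: no
      AP
        Adj: bright
      N: letter
The span 'no bright letter' is the NP node built by NP → Det AP N.

NP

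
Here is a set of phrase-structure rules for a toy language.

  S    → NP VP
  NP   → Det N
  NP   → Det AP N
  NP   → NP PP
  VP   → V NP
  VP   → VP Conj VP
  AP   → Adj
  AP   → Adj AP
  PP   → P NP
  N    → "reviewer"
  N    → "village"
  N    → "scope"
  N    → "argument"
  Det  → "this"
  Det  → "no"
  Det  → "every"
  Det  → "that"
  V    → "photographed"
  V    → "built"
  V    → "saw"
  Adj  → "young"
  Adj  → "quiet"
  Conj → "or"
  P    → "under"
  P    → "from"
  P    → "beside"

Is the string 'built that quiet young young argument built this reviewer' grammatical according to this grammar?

Ungrammatical

For S → NP VP, no prefix of the string parses as an NP.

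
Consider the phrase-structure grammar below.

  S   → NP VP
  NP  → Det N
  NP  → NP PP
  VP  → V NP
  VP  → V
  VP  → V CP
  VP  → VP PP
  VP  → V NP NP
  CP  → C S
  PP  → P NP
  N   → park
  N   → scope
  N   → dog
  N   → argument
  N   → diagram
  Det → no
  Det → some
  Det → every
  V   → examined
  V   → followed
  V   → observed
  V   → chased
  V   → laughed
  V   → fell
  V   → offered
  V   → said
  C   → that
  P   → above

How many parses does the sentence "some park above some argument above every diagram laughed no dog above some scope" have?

4

Two of the 4 distinct bracketings:
[S [NP [NP [Det some] [N park]] [PP [P above] [NP [NP [Det some] [N argument]] [PP [P above] [NP [Det every] [N diagram]]]]]] [VP [V laughed] [NP [NP [Det no] [N dog]] [PP [P above] [NP [Det some] [N scope]]]]]]
[S [NP [NP [Det some] [N park]] [PP [P above] [NP [NP [Det some] [N argument]] [PP [P above] [NP [Det every] [N diagram]]]]]] [VP [VP [V laughed] [NP [Det no] [N dog]]] [PP [P above] [NP [Det some] [N scope]]]]]
The difference turns on whether VP → VP PP is used at the relevant span, versus an alternative expansion of VP.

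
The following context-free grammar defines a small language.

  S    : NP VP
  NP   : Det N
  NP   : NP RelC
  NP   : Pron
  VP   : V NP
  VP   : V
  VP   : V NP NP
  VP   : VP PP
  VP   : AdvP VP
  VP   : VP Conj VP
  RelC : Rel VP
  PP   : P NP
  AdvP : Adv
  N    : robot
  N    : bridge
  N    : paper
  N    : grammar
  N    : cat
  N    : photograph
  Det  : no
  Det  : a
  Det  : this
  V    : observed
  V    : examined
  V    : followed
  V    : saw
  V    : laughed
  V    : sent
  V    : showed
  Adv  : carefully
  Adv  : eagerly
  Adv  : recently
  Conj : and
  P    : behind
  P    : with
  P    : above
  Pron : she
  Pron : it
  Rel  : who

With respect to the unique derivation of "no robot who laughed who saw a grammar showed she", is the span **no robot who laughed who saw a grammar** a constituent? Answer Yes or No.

Yes

[S [NP [NP [NP [Det no] [N robot]] [RelC [Rel who] [VP [V laughed]]]] [RelC [Rel who] [VP [V saw] [NP [Det a] [N grammar]]]]] [VP [V showed] [NP [Pron she]]]]
The words 'no robot who laughed who saw a grammar' are exhaustively dominated by a single NP node (built by NP → NP RelC), so they form a constituent.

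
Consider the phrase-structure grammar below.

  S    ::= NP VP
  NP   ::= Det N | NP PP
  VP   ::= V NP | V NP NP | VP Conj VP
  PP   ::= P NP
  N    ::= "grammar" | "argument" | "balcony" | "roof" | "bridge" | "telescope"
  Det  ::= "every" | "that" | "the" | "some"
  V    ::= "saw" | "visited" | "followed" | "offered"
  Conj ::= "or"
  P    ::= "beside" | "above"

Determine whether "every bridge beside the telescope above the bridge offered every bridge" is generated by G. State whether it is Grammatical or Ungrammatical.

Grammatical

[S [NP [NP [Det every] [N bridge]] [PP [P beside] [NP [NP [Det the] [N telescope]] [PP [P above] [NP [Det the] [N bridge]]]]]] [VP [V offered] [NP [Det every] [N bridge]]]]
The bracketing above is licensed at every node by one of the given productions, with S at the root.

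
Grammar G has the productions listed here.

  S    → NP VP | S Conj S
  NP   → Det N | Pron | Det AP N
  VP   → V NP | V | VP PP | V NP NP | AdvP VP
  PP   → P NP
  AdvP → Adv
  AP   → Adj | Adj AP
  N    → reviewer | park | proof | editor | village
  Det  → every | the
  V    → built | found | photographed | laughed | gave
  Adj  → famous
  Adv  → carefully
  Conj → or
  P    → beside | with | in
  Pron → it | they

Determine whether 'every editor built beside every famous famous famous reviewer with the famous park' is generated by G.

Grammatical

S
  NP
    Det: every
    N: editor
  VP
    VP
      VP
        V: built
      PP
        P: beside
        NP
          Det: every
          AP
            Adj: famous
            AP
              Adj: famous
              AP
                Adj: famous
          N: reviewer
    PP
      P: with
      NP
        Det: the
        AP
          Adj: famous
        N: park
Each bracket corresponds to one application of a listed rule, so the string is derivable from S.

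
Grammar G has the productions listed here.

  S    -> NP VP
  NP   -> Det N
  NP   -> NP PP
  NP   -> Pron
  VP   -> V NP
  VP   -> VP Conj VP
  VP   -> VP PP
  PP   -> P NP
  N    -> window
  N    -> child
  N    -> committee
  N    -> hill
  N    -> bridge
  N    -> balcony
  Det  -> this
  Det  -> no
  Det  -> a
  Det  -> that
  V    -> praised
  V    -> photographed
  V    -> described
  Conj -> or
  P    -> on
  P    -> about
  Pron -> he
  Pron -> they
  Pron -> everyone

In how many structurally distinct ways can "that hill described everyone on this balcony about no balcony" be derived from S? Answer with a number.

5

Two of the 5 distinct bracketings:
[S [NP [Det that] [N hill]] [VP [V described] [NP [NP [Pron everyone]] [PP [P on] [NP [NP [Det this] [N balcony]] [PP [P about] [NP [Det no] [N balcony]]]]]]]]
[S [NP [Det that] [N hill]] [VP [V described] [NP [NP [NP [Pron everyone]] [PP [P on] [NP [Det this] [N balcony]]]] [PP [P about] [NP [Det no] [N balcony]]]]]]
The trees differ in how a recursive rule is bracketed over the same span.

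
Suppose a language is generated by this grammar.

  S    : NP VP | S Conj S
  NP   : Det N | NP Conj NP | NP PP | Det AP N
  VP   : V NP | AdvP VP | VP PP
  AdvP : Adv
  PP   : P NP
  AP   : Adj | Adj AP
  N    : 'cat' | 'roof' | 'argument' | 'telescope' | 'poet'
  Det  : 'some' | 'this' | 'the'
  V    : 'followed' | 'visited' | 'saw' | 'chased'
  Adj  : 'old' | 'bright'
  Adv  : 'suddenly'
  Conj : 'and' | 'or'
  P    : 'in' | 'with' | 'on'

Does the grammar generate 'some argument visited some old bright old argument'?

[S [NP [Det some] [N argument]] [VP [V visited] [NP [Det some] [AP [Adj old] [AP [Adj bright] [AP [Adj old]]]] [N argument]]]]
Every word is introduced by a lexical rule and the phrasal rules combine the resulting categories into a single S.

Grammatical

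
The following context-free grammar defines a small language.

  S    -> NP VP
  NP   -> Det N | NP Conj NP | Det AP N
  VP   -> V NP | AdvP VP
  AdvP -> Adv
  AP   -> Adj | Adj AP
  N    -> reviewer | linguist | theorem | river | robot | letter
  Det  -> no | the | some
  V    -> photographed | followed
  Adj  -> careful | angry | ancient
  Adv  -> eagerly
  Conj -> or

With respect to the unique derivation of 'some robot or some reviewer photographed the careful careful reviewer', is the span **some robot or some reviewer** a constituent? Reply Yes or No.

[S [NP [NP [Det some] [N robot]] [Conj or] [NP [Det some] [N reviewer]]] [VP [V photographed] [NP [Det the] [AP [Adj careful] [AP [Adj careful]]] [N reviewer]]]]
The words 'some robot or some reviewer' are exhaustively dominated by a single NP node (built by NP → NP Conj NP), so they form a constituent.

Yes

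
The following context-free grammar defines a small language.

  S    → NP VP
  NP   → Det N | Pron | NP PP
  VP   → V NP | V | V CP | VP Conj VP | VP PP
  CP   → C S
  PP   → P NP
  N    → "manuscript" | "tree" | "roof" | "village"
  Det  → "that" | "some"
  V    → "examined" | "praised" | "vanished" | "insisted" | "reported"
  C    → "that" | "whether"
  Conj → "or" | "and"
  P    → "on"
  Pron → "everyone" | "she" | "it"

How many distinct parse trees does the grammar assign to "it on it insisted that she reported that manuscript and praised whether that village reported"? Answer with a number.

The two bracketings:
[S [NP [NP [Pron it]] [PP [P on] [NP [Pron it]]]] [VP [V insisted] [CP [C that] [S [NP [Pron she]] [VP [VP [V reported] [NP [Det that] [N manuscript]]] [Conj and] [VP [V praised] [CP [C whether] [S [NP [Det that] [N village]] [VP [V reported]]]]]]]]]]
[S [NP [NP [Pron it]] [PP [P on] [NP [Pron it]]]] [VP [VP [V insisted] [CP [C that] [S [NP [Pron she]] [VP [V reported] [NP [Det that] [N manuscript]]]]]] [Conj and] [VP [V praised] [CP [C whether] [S [NP [Det that] [N village]] [VP [V reported]]]]]]]
The trees differ in how a recursive rule is bracketed over the same span.

2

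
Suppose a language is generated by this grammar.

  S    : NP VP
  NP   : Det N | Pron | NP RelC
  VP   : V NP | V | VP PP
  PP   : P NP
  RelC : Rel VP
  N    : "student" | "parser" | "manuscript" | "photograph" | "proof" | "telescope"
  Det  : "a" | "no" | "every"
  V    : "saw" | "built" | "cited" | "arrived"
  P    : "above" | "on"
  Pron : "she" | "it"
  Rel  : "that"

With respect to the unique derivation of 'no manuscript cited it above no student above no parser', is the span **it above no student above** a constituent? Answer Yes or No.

[S [NP [Det no] [N manuscript]] [VP [VP [VP [V cited] [NP [Pron it]]] [PP [P above] [NP [Det no] [N student]]]] [PP [P above] [NP [Det no] [N parser]]]]]
The smallest constituent containing 'it above no student above' is the VP spanning 'cited it above no student above no parser'; no single node in the tree dominates exactly the given words.

No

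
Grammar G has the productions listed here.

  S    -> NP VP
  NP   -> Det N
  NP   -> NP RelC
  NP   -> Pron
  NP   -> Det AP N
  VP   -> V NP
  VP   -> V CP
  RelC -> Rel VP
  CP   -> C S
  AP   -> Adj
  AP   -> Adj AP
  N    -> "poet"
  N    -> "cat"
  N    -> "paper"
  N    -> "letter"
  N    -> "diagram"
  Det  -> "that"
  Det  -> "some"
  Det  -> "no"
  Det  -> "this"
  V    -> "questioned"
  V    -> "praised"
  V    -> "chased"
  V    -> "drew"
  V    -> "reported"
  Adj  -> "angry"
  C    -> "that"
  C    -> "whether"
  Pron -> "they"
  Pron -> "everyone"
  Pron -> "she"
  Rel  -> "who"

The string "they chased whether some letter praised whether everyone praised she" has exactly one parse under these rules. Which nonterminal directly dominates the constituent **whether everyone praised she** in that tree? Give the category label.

VP

[S [NP [Pron they]] [VP [V chased] [CP [C whether] [S [NP [Det some] [N letter]] [VP [V praised] [CP [C whether] [S [NP [Pron everyone]] [VP [V praised] [NP [Pron she]]]]]]]]]]
The span 'whether everyone praised she' is the CP node built by CP → C S.
Its mother is the VP built by VP → V CP.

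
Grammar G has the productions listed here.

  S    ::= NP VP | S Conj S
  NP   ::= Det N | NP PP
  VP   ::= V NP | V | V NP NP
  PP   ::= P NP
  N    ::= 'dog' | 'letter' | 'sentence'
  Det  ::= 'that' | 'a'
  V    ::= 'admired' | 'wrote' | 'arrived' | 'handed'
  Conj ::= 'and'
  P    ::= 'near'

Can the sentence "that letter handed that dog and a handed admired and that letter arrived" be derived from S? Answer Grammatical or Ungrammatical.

Ungrammatical

A Det word can never sit immediately before a V word in any string this grammar generates, so the substring 'a handed' rules out a derivation.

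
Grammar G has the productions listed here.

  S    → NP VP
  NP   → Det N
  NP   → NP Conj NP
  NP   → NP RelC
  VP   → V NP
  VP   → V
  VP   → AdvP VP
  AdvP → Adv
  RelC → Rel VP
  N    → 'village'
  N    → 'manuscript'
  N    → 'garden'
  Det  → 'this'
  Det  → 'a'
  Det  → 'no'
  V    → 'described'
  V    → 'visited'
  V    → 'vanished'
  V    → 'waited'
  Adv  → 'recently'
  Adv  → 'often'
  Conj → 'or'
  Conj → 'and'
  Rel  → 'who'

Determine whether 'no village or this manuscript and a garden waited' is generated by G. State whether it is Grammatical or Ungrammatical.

Grammatical

S
  NP
    NP
      Det: no
      N: village
    Conj: or
    NP
      NP
        Det: this
        N: manuscript
      Conj: and
      NP
        Det: a
        N: garden
  VP
    V: waited
The bracketing above is licensed at every node by one of the given productions, with S at the root.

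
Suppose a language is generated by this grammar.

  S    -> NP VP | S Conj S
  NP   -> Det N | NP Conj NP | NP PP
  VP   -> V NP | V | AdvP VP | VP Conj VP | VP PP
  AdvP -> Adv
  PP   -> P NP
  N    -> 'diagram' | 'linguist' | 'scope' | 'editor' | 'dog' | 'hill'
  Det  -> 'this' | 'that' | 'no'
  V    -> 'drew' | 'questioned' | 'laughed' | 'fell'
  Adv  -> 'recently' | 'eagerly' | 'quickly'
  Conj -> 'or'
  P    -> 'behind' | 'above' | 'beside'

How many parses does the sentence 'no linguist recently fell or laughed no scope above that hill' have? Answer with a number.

Two of the 7 distinct bracketings:
[S [NP [Det no] [N linguist]] [VP [AdvP [Adv recently]] [VP [VP [V fell]] [Conj or] [VP [V laughed] [NP [NP [Det no] [N scope]] [PP [P above] [NP [Det that] [N hill]]]]]]]]
[S [NP [Det no] [N linguist]] [VP [AdvP [Adv recently]] [VP [VP [V fell]] [Conj or] [VP [VP [V laughed] [NP [Det no] [N scope]]] [PP [P above] [NP [Det that] [N hill]]]]]]]
The difference turns on whether NP → NP PP is used at the relevant span, versus an alternative expansion of NP.

7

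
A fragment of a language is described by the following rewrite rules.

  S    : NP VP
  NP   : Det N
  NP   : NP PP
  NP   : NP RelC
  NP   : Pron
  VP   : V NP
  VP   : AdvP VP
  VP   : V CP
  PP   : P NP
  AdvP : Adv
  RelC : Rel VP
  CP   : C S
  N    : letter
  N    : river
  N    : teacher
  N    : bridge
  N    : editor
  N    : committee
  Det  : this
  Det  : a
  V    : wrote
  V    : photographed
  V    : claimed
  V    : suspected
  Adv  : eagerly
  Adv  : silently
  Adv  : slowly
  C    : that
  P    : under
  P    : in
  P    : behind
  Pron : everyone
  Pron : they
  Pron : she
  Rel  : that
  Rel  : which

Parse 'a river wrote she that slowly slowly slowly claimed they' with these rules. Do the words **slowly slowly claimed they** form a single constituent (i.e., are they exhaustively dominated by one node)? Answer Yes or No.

Yes

[S [NP [Det a] [N river]] [VP [V wrote] [NP [NP [Pron she]] [RelC [Rel that] [VP [AdvP [Adv slowly]] [VP [AdvP [Adv slowly]] [VP [AdvP [Adv slowly]] [VP [V claimed] [NP [Pron they]]]]]]]]]]
The words 'slowly slowly claimed they' are exhaustively dominated by a single VP node (built by VP → AdvP VP), so they form a constituent.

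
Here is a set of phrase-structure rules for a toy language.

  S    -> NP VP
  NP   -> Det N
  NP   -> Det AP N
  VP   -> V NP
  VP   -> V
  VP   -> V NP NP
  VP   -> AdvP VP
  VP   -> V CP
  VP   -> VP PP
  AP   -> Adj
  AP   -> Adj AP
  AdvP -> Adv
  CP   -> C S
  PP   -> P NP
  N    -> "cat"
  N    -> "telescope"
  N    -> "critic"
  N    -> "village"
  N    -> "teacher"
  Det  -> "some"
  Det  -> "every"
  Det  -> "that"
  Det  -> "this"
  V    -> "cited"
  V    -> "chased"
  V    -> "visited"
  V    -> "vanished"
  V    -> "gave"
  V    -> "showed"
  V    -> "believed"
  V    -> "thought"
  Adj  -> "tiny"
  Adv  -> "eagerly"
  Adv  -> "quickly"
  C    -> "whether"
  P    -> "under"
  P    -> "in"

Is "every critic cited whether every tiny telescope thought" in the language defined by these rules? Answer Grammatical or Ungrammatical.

S
  NP
    Det: every
    N: critic
  VP
    V: cited
    CP
      C: whether
      S
        NP
          Det: every
          AP
            Adj: tiny
          N: telescope
        VP
          V: thought
The bracketing above is licensed at every node by one of the given productions, with S at the root.

Grammatical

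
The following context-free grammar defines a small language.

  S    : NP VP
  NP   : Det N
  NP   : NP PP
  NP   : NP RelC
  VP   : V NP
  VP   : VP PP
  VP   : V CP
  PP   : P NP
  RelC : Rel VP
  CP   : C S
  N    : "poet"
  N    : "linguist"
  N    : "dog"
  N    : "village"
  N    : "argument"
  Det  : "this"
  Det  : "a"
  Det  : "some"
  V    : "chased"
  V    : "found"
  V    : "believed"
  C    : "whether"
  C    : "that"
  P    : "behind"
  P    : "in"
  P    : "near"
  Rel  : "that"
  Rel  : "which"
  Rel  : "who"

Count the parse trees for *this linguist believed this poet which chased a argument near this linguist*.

Two of the 4 distinct bracketings:
[S [NP [Det this] [N linguist]] [VP [V believed] [NP [NP [NP [Det this] [N poet]] [RelC [Rel which] [VP [V chased] [NP [Det a] [N argument]]]]] [PP [P near] [NP [Det this] [N linguist]]]]]]
[S [NP [Det this] [N linguist]] [VP [V believed] [NP [NP [Det this] [N poet]] [RelC [Rel which] [VP [V chased] [NP [NP [Det a] [N argument]] [PP [P near] [NP [Det this] [N linguist]]]]]]]]]
The trees differ in how a recursive rule is bracketed over the same span.

4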